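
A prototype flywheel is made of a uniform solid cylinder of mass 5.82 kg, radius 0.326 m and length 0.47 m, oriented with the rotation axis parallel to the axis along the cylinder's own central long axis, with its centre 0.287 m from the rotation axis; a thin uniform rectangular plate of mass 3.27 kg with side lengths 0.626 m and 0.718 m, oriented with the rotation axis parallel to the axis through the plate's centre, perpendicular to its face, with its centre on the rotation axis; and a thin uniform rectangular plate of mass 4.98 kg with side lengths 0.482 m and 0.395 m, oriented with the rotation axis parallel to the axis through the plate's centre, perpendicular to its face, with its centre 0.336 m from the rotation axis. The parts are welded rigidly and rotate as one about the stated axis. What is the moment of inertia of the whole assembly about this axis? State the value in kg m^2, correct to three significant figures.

1.76

Solid cylinder: I_cm = (1/2)MR² = (1/2)(5.82)(0.326)² = 0.30926 kg m^2; centre at d = 0.287 m, so the parallel axis theorem gives I = 0.30926 + (5.82)(0.287)² = 0.78865 kg m^2.
Rectangular plate: I_cm = (1/12)M(a²+b²) = (1/12)(3.27)[(0.626)² + (0.718)²] = 0.24727 kg m^2; axis through the centre, so I = 0.24727 kg m^2.
Rectangular plate: I_cm = (1/12)M(a²+b²) = (1/12)(4.98)[(0.482)² + (0.395)²] = 0.16116 kg m^2; centre at d = 0.336 m, so the parallel axis theorem gives I = 0.16116 + (4.98)(0.336)² = 0.72339 kg m^2.
Total I = 0.78865 + 0.24727 + 0.72339 = 1.7593 kg m^2.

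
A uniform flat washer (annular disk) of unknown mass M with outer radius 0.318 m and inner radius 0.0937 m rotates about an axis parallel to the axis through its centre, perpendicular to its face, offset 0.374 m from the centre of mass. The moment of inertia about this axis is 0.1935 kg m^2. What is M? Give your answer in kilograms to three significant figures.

0.993

I = I_cm + Md² = (1/2)M(R²+r²) + Md² = M·[0.5·[(0.318)² + (0.0937)²] + (0.374)²] = M·0.19483.
So M = 0.1935 / 0.19483 = 0.99318 kg.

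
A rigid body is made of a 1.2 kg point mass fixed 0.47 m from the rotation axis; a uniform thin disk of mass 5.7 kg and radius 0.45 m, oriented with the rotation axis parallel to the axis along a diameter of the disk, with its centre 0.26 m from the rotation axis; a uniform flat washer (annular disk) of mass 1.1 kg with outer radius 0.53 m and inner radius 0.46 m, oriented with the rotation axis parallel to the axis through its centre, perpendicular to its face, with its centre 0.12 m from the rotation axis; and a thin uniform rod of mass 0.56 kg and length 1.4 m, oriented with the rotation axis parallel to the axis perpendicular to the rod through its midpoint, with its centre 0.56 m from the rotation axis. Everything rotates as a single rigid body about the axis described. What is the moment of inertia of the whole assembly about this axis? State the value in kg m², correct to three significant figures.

1.49

Point mass: I_cm = 0; centre at d = 0.47 m, so the parallel axis theorem gives I = 0 + (1.2)(0.47)² = 0.26508 kg m².
Thin disk: I_cm = (1/4)MR² = (1/4)(5.7)(0.45)² = 0.28856 kg m²; centre at d = 0.26 m, so the parallel axis theorem gives I = 0.28856 + (5.7)(0.26)² = 0.67388 kg m².
Annular disk: I_cm = (1/2)M(R²+r²) = (1/2)(1.1)[(0.53)² + (0.46)²] = 0.27088 kg m²; centre at d = 0.12 m, so the parallel axis theorem gives I = 0.27088 + (1.1)(0.12)² = 0.28672 kg m².
Thin rod: I_cm = (1/12)ML² = (1/12)(0.56)(1.4)² = 0.091467 kg m²; centre at d = 0.56 m, so the parallel axis theorem gives I = 0.091467 + (0.56)(0.56)² = 0.26708 kg m².
Total I = 0.26508 + 0.67388 + 0.28672 + 0.26708 = 1.4928 kg m².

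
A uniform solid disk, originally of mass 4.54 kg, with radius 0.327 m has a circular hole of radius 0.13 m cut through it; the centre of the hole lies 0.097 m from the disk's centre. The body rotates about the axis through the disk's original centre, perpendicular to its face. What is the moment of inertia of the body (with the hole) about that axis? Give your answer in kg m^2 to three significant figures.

Unpierced body about its centre: I₀ = (1/2)MR² = (1/2)(4.54)(0.327)² = 0.24273 kg m^2.
The removed disk has mass m = M·(r/R)² = (4.54)(0.13/0.327)² = 0.71754 kg (same uniform areal density).
Its moment of inertia about the rotation axis (parallel-axis theorem): I_hole = (1/2)mr² + md² = (1/2)(0.71754)(0.13)² + (0.71754)(0.097)² = 0.012815 kg m^2.
Treating the hole as negative mass, I = I₀ − I_hole = 0.24273 − 0.012815 = 0.22991 kg m^2.

0.230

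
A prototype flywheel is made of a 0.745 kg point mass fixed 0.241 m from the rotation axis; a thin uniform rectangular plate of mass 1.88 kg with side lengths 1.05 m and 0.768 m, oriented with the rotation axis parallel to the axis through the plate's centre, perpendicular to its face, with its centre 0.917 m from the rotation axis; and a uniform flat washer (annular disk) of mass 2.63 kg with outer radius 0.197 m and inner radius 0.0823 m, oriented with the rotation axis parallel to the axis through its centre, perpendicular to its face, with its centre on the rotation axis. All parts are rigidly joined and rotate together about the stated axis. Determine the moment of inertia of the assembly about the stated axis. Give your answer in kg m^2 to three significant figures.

Point mass: I_cm = 0; centre at d = 0.241 m, so the parallel axis theorem gives I = 0 + (0.745)(0.241)² = 0.04327 kg m^2.
Rectangular plate: I_cm = (1/12)M(a²+b²) = (1/12)(1.88)[(1.05)² + (0.768)²] = 0.26513 kg m^2; centre at d = 0.917 m, so the parallel axis theorem gives I = 0.26513 + (1.88)(0.917)² = 1.846 kg m^2.
Annular disk: I_cm = (1/2)M(R²+r²) = (1/2)(2.63)[(0.197)² + (0.0823)²] = 0.059941 kg m^2; axis through the centre, so I = 0.059941 kg m^2.
Total I = 0.04327 + 1.846 + 0.059941 = 1.9492 kg m^2.

1.95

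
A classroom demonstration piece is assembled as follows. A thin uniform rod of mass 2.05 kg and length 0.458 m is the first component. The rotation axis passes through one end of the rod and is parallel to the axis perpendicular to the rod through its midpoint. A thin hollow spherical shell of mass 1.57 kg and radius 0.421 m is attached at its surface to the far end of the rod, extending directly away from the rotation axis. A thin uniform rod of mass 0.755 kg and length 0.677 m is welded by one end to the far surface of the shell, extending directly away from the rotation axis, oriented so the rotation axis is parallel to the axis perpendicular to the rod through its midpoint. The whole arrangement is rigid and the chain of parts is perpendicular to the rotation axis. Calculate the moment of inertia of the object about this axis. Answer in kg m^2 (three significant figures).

3.60

Thin rod: I_cm = (1/12)ML² = (1/12)(2.05)(0.458)² = 0.035835 kg m^2; centre at d = 0.229 m, so the parallel axis theorem gives I = 0.035835 + (2.05)(0.229)² = 0.14334 kg m^2.
Spherical shell: I_cm = (2/3)MR² = (2/3)(1.57)(0.421)² = 0.18551 kg m^2; centre at d = 0.229 + 0.229 + 0.421 = 0.879 m, so the parallel axis theorem gives I = 0.18551 + (1.57)(0.879)² = 1.3986 kg m^2.
Thin rod: I_cm = (1/12)ML² = (1/12)(0.755)(0.677)² = 0.028837 kg m^2; centre at d = 0.229 + 0.229 + 0.421 + 0.421 + 0.3385 = 1.6385 m, so the parallel axis theorem gives I = 0.028837 + (0.755)(1.6385)² = 2.0558 kg m^2.
Total I = 0.14334 + 1.3986 + 2.0558 = 3.5977 kg m^2.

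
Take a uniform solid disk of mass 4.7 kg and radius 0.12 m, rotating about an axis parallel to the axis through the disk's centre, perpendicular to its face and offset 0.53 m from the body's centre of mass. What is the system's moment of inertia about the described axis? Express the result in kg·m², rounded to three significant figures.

I_cm = (1/2)MR² = (1/2)(4.7)(0.12)² = 0.03384 kg·m²; centre at d = 0.53 m, so I = I_cm + Md² gives I = 0.03384 + (4.7)(0.53)² = 1.3541 kg·m².

1.35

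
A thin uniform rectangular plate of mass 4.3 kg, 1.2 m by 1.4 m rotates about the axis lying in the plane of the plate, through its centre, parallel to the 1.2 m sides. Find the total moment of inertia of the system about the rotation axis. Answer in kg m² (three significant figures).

I_cm = (1/12)Mb² = (1/12)(4.3)(1.4)² = 0.70233 kg m²; axis through the centre, so I = 0.70233 kg m².

0.702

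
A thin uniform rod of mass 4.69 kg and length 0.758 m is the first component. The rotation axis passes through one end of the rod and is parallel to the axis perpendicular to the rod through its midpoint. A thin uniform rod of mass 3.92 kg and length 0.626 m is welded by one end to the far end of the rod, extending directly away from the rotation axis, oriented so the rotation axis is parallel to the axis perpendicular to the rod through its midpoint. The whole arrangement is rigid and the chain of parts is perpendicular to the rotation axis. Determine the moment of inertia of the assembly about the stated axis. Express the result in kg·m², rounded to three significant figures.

5.52

Thin rod: I_cm = (1/12)ML² = (1/12)(4.69)(0.758)² = 0.22456 kg·m²; centre at d = 0.379 m, so I = I_cm + Md² gives I = 0.22456 + (4.69)(0.379)² = 0.89824 kg·m².
Thin rod: I_cm = (1/12)ML² = (1/12)(3.92)(0.626)² = 0.12801 kg·m²; centre at d = 0.379 + 0.379 + 0.313 = 1.071 m, so I = I_cm + Md² gives I = 0.12801 + (3.92)(1.071)² = 4.6244 kg·m².
Total I = 0.89824 + 4.6244 = 5.5226 kg·m².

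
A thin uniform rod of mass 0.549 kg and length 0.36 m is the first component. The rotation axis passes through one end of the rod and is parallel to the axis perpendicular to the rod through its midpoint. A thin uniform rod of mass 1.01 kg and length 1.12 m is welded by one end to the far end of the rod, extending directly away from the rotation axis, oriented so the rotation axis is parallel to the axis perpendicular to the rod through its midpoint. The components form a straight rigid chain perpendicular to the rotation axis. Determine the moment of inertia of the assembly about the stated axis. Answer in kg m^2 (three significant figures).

0.984

Thin rod: I_cm = (1/12)ML² = (1/12)(0.549)(0.36)² = 0.0059292 kg m^2; centre at d = 0.18 m, so I = I_cm + Md² gives I = 0.0059292 + (0.549)(0.18)² = 0.023717 kg m^2.
Thin rod: I_cm = (1/12)ML² = (1/12)(1.01)(1.12)² = 0.10558 kg m^2; centre at d = 0.18 + 0.18 + 0.56 = 0.92 m, so I = I_cm + Md² gives I = 0.10558 + (1.01)(0.92)² = 0.96044 kg m^2.
Total I = 0.023717 + 0.96044 = 0.98416 kg m^2.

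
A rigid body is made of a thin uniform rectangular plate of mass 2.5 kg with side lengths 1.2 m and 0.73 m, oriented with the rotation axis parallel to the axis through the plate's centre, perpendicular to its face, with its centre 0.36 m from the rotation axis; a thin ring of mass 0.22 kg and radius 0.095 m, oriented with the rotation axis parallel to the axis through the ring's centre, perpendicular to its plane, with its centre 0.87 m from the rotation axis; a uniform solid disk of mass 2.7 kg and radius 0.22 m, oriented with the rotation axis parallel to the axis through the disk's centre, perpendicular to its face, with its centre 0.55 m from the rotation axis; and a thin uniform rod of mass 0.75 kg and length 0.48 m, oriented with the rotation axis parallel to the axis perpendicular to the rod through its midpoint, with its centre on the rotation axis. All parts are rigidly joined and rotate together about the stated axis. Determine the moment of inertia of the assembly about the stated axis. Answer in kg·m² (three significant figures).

1.80

Rectangular plate: I_cm = (1/12)M(a²+b²) = (1/12)(2.5)[(1.2)² + (0.73)²] = 0.41102 kg·m²; centre at d = 0.36 m, so I = I_cm + Md² gives I = 0.41102 + (2.5)(0.36)² = 0.73502 kg·m².
Thin ring: I_cm = MR² = (0.22)(0.095)² = 0.0019855 kg·m²; centre at d = 0.87 m, so I = I_cm + Md² gives I = 0.0019855 + (0.22)(0.87)² = 0.1685 kg·m².
Solid disk: I_cm = (1/2)MR² = (1/2)(2.7)(0.22)² = 0.06534 kg·m²; centre at d = 0.55 m, so I = I_cm + Md² gives I = 0.06534 + (2.7)(0.55)² = 0.88209 kg·m².
Thin rod: I_cm = (1/12)ML² = (1/12)(0.75)(0.48)² = 0.0144 kg·m²; axis through the centre, so I = 0.0144 kg·m².
Total I = 0.73502 + 0.1685 + 0.88209 + 0.0144 = 1.8 kg·m².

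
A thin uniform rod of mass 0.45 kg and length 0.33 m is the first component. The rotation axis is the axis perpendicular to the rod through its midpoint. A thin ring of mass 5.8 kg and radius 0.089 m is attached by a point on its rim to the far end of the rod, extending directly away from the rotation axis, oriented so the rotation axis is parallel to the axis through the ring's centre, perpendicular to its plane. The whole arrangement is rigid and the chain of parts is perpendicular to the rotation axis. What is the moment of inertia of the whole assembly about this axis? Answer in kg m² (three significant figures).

Thin rod: I_cm = (1/12)ML² = (1/12)(0.45)(0.33)² = 0.0040838 kg m²; axis through the centre, so I = 0.0040838 kg m².
Thin ring: I_cm = MR² = (5.8)(0.089)² = 0.045942 kg m²; centre at d = 0.165 + 0.089 = 0.254 m, so the parallel axis theorem gives I = 0.045942 + (5.8)(0.254)² = 0.42013 kg m².
Total I = 0.0040838 + 0.42013 = 0.42422 kg m².

0.424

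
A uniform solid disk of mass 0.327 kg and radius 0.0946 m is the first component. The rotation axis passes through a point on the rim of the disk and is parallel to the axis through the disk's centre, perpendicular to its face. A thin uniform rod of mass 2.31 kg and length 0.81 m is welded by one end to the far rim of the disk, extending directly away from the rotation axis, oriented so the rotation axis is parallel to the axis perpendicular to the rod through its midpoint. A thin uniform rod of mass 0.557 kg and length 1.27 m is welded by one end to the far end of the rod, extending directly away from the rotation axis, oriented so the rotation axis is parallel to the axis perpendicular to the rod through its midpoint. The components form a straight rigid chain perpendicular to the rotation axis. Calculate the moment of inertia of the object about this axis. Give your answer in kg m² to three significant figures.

2.51

Solid disk: I_cm = (1/2)MR² = (1/2)(0.327)(0.0946)² = 0.0014632 kg m²; centre at d = 0.0946 m, so the parallel axis theorem gives I = 0.0014632 + (0.327)(0.0946)² = 0.0043896 kg m².
Thin rod: I_cm = (1/12)ML² = (1/12)(2.31)(0.81)² = 0.1263 kg m²; centre at d = 0.0946 + 0.0946 + 0.405 = 0.5942 m, so the parallel axis theorem gives I = 0.1263 + (2.31)(0.5942)² = 0.9419 kg m².
Thin rod: I_cm = (1/12)ML² = (1/12)(0.557)(1.27)² = 0.074865 kg m²; centre at d = 0.0946 + 0.0946 + 0.405 + 0.405 + 0.635 = 1.6342 m, so the parallel axis theorem gives I = 0.074865 + (0.557)(1.6342)² = 1.5624 kg m².
Total I = 0.0043896 + 0.9419 + 1.5624 = 2.5087 kg m².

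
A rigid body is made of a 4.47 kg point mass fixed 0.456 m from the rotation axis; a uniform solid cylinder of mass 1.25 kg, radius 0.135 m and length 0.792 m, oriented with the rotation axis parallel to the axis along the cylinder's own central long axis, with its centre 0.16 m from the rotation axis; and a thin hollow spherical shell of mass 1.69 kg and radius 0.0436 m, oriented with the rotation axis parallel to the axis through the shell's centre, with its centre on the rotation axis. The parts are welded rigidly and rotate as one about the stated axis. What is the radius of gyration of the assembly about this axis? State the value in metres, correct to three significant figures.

0.363

Point mass: I_cm = 0; centre at d = 0.456 m, so the parallel axis theorem gives I = 0 + (4.47)(0.456)² = 0.92947 kg m².
Solid cylinder: I_cm = (1/2)MR² = (1/2)(1.25)(0.135)² = 0.011391 kg m²; centre at d = 0.16 m, so the parallel axis theorem gives I = 0.011391 + (1.25)(0.16)² = 0.043391 kg m².
Spherical shell: I_cm = (2/3)MR² = (2/3)(1.69)(0.0436)² = 0.0021417 kg m²; axis through the centre, so I = 0.0021417 kg m².
Total I = 0.97501 kg m²; total mass M = 7.41 kg.
k = √(I/M) = √(0.97501/7.41) = 0.36274 m.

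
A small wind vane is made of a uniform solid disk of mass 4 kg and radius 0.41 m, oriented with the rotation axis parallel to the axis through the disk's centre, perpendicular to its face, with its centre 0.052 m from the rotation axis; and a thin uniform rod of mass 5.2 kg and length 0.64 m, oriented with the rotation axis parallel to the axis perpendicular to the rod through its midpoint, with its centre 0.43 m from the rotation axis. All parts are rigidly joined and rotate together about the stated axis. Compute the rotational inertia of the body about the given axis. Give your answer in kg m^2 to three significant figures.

Solid disk: I_cm = (1/2)MR² = (1/2)(4)(0.41)² = 0.3362 kg m^2; centre at d = 0.052 m, so I = I_cm + Md² gives I = 0.3362 + (4)(0.052)² = 0.34702 kg m^2.
Thin rod: I_cm = (1/12)ML² = (1/12)(5.2)(0.64)² = 0.17749 kg m^2; centre at d = 0.43 m, so I = I_cm + Md² gives I = 0.17749 + (5.2)(0.43)² = 1.139 kg m^2.
Total I = 0.34702 + 1.139 = 1.486 kg m^2.

1.49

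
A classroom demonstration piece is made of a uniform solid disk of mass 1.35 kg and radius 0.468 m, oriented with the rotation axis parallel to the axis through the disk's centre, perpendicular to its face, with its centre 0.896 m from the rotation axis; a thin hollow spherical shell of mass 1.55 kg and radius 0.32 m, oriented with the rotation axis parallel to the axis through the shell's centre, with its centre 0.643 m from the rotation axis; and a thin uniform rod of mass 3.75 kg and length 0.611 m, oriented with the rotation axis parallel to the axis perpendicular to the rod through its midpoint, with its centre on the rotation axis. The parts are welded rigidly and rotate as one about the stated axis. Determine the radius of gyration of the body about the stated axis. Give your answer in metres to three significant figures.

Solid disk: I_cm = (1/2)MR² = (1/2)(1.35)(0.468)² = 0.14784 kg m^2; centre at d = 0.896 m, so I = I_cm + Md² gives I = 0.14784 + (1.35)(0.896)² = 1.2316 kg m^2.
Spherical shell: I_cm = (2/3)MR² = (2/3)(1.55)(0.32)² = 0.10581 kg m^2; centre at d = 0.643 m, so I = I_cm + Md² gives I = 0.10581 + (1.55)(0.643)² = 0.74666 kg m^2.
Thin rod: I_cm = (1/12)ML² = (1/12)(3.75)(0.611)² = 0.11666 kg m^2; axis through the centre, so I = 0.11666 kg m^2.
Total I = 2.095 kg m^2; total mass M = 6.65 kg.
k = √(I/M) = √(2.095/6.65) = 0.56128 m.

0.561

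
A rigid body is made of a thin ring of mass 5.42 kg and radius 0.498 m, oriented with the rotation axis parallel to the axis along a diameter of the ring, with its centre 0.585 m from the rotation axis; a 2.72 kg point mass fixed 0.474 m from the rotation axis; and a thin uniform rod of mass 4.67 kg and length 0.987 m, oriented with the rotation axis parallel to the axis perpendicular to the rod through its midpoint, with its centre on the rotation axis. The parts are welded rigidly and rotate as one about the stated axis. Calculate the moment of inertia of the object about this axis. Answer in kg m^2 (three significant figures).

3.52

Thin ring: I_cm = (1/2)MR² = (1/2)(5.42)(0.498)² = 0.67209 kg m^2; centre at d = 0.585 m, so I = I_cm + Md² gives I = 0.67209 + (5.42)(0.585)² = 2.527 kg m^2.
Point mass: I_cm = 0; centre at d = 0.474 m, so I = I_cm + Md² gives I = 0 + (2.72)(0.474)² = 0.61112 kg m^2.
Thin rod: I_cm = (1/12)ML² = (1/12)(4.67)(0.987)² = 0.37911 kg m^2; axis through the centre, so I = 0.37911 kg m^2.
Total I = 2.527 + 0.61112 + 0.37911 = 3.5172 kg m^2.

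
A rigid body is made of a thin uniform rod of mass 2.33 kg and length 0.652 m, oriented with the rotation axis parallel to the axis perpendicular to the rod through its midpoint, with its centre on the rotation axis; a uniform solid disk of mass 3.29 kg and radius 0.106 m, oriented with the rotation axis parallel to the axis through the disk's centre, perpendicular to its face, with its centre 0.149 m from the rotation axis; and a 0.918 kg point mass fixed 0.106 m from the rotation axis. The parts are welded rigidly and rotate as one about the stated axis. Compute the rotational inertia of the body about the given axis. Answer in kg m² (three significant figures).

Thin rod: I_cm = (1/12)ML² = (1/12)(2.33)(0.652)² = 0.082541 kg m²; axis through the centre, so I = 0.082541 kg m².
Solid disk: I_cm = (1/2)MR² = (1/2)(3.29)(0.106)² = 0.018483 kg m²; centre at d = 0.149 m, so the parallel axis theorem gives I = 0.018483 + (3.29)(0.149)² = 0.091525 kg m².
Point mass: I_cm = 0; centre at d = 0.106 m, so the parallel axis theorem gives I = 0 + (0.918)(0.106)² = 0.010315 kg m².
Total I = 0.082541 + 0.091525 + 0.010315 = 0.18438 kg m².

0.184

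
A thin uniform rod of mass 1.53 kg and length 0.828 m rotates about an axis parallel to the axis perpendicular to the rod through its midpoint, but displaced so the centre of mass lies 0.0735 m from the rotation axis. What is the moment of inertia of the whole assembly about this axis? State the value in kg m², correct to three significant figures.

0.0957

I_cm = (1/12)ML² = (1/12)(1.53)(0.828)² = 0.087412 kg m²; centre at d = 0.0735 m, so I = I_cm + Md² gives I = 0.087412 + (1.53)(0.0735)² = 0.095677 kg m².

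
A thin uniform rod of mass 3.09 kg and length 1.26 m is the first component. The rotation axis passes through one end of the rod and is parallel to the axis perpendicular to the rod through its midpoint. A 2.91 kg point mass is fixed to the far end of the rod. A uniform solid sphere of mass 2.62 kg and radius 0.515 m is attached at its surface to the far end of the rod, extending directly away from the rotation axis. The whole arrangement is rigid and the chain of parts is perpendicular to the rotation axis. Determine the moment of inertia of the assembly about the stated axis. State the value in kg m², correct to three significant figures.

14.8

Thin rod: I_cm = (1/12)ML² = (1/12)(3.09)(1.26)² = 0.40881 kg m²; centre at d = 0.63 m, so I = I_cm + Md² gives I = 0.40881 + (3.09)(0.63)² = 1.6352 kg m².
Point mass: I_cm = 0; centre at d = 0.63 + 0.63 = 1.26 m, so I = I_cm + Md² gives I = 0 + (2.91)(1.26)² = 4.6199 kg m².
Solid sphere: I_cm = (2/5)MR² = (2/5)(2.62)(0.515)² = 0.27796 kg m²; centre at d = 0.63 + 0.63 + 0.515 = 1.775 m, so I = I_cm + Md² gives I = 0.27796 + (2.62)(1.775)² = 8.5326 kg m².
Total I = 1.6352 + 4.6199 + 8.5326 = 14.788 kg m².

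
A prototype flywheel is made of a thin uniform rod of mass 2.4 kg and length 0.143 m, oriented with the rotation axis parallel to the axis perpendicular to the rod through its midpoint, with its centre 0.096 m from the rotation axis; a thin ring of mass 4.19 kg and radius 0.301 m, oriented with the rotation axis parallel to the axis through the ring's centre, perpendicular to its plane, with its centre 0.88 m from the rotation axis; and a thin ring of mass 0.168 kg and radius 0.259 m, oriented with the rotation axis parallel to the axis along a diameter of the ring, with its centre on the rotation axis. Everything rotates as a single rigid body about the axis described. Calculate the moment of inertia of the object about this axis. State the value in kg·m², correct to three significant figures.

Thin rod: I_cm = (1/12)ML² = (1/12)(2.4)(0.143)² = 0.0040898 kg·m²; centre at d = 0.096 m, so the parallel axis theorem gives I = 0.0040898 + (2.4)(0.096)² = 0.026208 kg·m².
Thin ring: I_cm = MR² = (4.19)(0.301)² = 0.37962 kg·m²; centre at d = 0.88 m, so the parallel axis theorem gives I = 0.37962 + (4.19)(0.88)² = 3.6244 kg·m².
Thin ring: I_cm = (1/2)MR² = (1/2)(0.168)(0.259)² = 0.0056348 kg·m²; axis through the centre, so I = 0.0056348 kg·m².
Total I = 0.026208 + 3.6244 + 0.0056348 = 3.6562 kg·m².

3.66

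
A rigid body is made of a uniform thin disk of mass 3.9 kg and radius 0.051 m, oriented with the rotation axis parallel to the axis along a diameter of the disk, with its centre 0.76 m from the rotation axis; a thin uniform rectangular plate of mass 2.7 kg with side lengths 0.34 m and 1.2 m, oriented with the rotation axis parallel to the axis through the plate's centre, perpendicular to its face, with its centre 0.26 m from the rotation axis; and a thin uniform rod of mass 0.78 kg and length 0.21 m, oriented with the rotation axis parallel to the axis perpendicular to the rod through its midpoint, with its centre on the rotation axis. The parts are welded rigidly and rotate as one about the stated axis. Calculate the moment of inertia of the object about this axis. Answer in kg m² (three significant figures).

2.79

Thin disk: I_cm = (1/4)MR² = (1/4)(3.9)(0.051)² = 0.002536 kg m²; centre at d = 0.76 m, so the parallel axis theorem gives I = 0.002536 + (3.9)(0.76)² = 2.2552 kg m².
Rectangular plate: I_cm = (1/12)M(a²+b²) = (1/12)(2.7)[(0.34)² + (1.2)²] = 0.35001 kg m²; centre at d = 0.26 m, so the parallel axis theorem gives I = 0.35001 + (2.7)(0.26)² = 0.53253 kg m².
Thin rod: I_cm = (1/12)ML² = (1/12)(0.78)(0.21)² = 0.0028665 kg m²; axis through the centre, so I = 0.0028665 kg m².
Total I = 2.2552 + 0.53253 + 0.0028665 = 2.7906 kg m².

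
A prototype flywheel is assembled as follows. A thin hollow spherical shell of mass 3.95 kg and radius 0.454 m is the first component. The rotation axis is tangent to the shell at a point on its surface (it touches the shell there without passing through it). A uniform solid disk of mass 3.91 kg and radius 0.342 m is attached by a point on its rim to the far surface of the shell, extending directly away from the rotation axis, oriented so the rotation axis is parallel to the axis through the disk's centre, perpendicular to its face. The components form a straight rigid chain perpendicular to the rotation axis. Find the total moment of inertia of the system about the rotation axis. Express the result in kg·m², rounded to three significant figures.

7.69

Spherical shell: I_cm = (2/3)MR² = (2/3)(3.95)(0.454)² = 0.54277 kg·m²; centre at d = 0.454 m, so I = I_cm + Md² gives I = 0.54277 + (3.95)(0.454)² = 1.3569 kg·m².
Solid disk: I_cm = (1/2)MR² = (1/2)(3.91)(0.342)² = 0.22866 kg·m²; centre at d = 0.454 + 0.454 + 0.342 = 1.25 m, so I = I_cm + Md² gives I = 0.22866 + (3.91)(1.25)² = 6.338 kg·m².
Total I = 1.3569 + 6.338 = 7.695 kg·m².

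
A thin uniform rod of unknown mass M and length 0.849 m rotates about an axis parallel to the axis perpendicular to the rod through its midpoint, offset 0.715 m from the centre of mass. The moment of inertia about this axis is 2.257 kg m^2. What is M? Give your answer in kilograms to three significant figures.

3.95

I = I_cm + Md² = (1/12)ML² + Md² = M·[0.0833333·(0.849)² + (0.715)²] = M·0.57129.
So M = 2.257 / 0.57129 = 3.9507 kg.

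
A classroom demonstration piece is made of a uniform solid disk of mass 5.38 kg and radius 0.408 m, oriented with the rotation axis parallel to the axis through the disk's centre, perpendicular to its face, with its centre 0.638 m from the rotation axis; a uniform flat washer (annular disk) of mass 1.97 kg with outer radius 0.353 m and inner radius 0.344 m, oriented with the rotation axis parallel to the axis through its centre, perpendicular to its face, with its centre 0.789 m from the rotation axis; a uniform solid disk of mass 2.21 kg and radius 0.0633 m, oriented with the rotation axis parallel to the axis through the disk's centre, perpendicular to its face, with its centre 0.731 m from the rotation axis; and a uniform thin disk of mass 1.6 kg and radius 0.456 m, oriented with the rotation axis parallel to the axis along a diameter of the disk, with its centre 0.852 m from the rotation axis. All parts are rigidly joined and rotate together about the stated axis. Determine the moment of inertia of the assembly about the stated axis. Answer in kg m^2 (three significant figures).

Solid disk: I_cm = (1/2)MR² = (1/2)(5.38)(0.408)² = 0.44779 kg m^2; centre at d = 0.638 m, so the parallel axis theorem gives I = 0.44779 + (5.38)(0.638)² = 2.6377 kg m^2.
Annular disk: I_cm = (1/2)M(R²+r²) = (1/2)(1.97)[(0.353)² + (0.344)²] = 0.2393 kg m^2; centre at d = 0.789 m, so the parallel axis theorem gives I = 0.2393 + (1.97)(0.789)² = 1.4657 kg m^2.
Solid disk: I_cm = (1/2)MR² = (1/2)(2.21)(0.0633)² = 0.0044276 kg m^2; centre at d = 0.731 m, so the parallel axis theorem gives I = 0.0044276 + (2.21)(0.731)² = 1.1854 kg m^2.
Thin disk: I_cm = (1/4)MR² = (1/4)(1.6)(0.456)² = 0.083174 kg m^2; centre at d = 0.852 m, so the parallel axis theorem gives I = 0.083174 + (1.6)(0.852)² = 1.2446 kg m^2.
Total I = 2.6377 + 1.4657 + 1.1854 + 1.2446 = 6.5333 kg m^2.

6.53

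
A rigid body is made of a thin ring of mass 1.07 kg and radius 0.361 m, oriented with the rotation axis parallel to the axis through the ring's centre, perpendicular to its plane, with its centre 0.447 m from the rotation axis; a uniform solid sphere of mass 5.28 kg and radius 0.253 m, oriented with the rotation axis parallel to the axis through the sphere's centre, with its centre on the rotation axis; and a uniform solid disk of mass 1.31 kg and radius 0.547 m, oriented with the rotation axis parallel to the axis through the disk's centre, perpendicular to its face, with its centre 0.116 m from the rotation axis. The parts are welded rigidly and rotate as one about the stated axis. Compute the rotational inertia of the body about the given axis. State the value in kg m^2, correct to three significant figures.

Thin ring: I_cm = MR² = (1.07)(0.361)² = 0.13944 kg m^2; centre at d = 0.447 m, so the parallel axis theorem gives I = 0.13944 + (1.07)(0.447)² = 0.35324 kg m^2.
Solid sphere: I_cm = (2/5)MR² = (2/5)(5.28)(0.253)² = 0.13519 kg m^2; axis through the centre, so I = 0.13519 kg m^2.
Solid disk: I_cm = (1/2)MR² = (1/2)(1.31)(0.547)² = 0.19598 kg m^2; centre at d = 0.116 m, so the parallel axis theorem gives I = 0.19598 + (1.31)(0.116)² = 0.21361 kg m^2.
Total I = 0.35324 + 0.13519 + 0.21361 = 0.70204 kg m^2.

0.702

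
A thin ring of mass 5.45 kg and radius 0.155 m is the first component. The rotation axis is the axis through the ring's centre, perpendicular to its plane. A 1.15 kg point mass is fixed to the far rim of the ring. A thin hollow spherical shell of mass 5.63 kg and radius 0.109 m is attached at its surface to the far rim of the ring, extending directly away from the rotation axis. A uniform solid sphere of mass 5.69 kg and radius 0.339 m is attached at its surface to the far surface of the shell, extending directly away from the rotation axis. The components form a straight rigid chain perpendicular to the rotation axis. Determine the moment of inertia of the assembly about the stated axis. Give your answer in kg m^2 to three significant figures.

Thin ring: I_cm = MR² = (5.45)(0.155)² = 0.13094 kg m^2; axis through the centre, so I = 0.13094 kg m^2.
Point mass: I_cm = 0; centre at d = 0.155 m, so the parallel axis theorem gives I = 0 + (1.15)(0.155)² = 0.027629 kg m^2.
Spherical shell: I_cm = (2/3)MR² = (2/3)(5.63)(0.109)² = 0.044593 kg m^2; centre at d = 0.155 + 0.109 = 0.264 m, so the parallel axis theorem gives I = 0.044593 + (5.63)(0.264)² = 0.43698 kg m^2.
Solid sphere: I_cm = (2/5)MR² = (2/5)(5.69)(0.339)² = 0.26156 kg m^2; centre at d = 0.155 + 0.109 + 0.109 + 0.339 = 0.712 m, so the parallel axis theorem gives I = 0.26156 + (5.69)(0.712)² = 3.1461 kg m^2.
Total I = 0.13094 + 0.027629 + 0.43698 + 3.1461 = 3.7416 kg m^2.

3.74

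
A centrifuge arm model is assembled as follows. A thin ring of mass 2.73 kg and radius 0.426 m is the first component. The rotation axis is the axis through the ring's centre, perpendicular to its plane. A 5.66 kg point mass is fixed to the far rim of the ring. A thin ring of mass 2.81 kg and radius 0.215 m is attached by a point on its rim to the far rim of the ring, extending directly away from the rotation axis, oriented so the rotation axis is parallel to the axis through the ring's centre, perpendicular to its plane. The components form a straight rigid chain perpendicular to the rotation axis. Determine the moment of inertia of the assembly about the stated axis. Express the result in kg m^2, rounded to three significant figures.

2.81

Thin ring: I_cm = MR² = (2.73)(0.426)² = 0.49543 kg m^2; axis through the centre, so I = 0.49543 kg m^2.
Point mass: I_cm = 0; centre at d = 0.426 m, so the parallel axis theorem gives I = 0 + (5.66)(0.426)² = 1.0272 kg m^2.
Thin ring: I_cm = MR² = (2.81)(0.215)² = 0.12989 kg m^2; centre at d = 0.426 + 0.215 = 0.641 m, so the parallel axis theorem gives I = 0.12989 + (2.81)(0.641)² = 1.2845 kg m^2.
Total I = 0.49543 + 1.0272 + 1.2845 = 2.8071 kg m^2.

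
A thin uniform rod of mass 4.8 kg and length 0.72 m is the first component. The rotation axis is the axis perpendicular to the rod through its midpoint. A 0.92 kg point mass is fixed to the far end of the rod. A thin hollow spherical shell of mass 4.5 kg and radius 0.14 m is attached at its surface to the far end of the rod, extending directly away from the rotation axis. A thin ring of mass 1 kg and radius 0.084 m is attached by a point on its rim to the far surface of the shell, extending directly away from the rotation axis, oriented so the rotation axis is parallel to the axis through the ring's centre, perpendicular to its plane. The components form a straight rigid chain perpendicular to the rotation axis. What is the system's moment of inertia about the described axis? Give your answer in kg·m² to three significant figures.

Thin rod: I_cm = (1/12)ML² = (1/12)(4.8)(0.72)² = 0.20736 kg·m²; axis through the centre, so I = 0.20736 kg·m².
Point mass: I_cm = 0; centre at d = 0.36 m, so I = I_cm + Md² gives I = 0 + (0.92)(0.36)² = 0.11923 kg·m².
Spherical shell: I_cm = (2/3)MR² = (2/3)(4.5)(0.14)² = 0.0588 kg·m²; centre at d = 0.36 + 0.14 = 0.5 m, so I = I_cm + Md² gives I = 0.0588 + (4.5)(0.5)² = 1.1838 kg·m².
Thin ring: I_cm = MR² = (1)(0.084)² = 0.007056 kg·m²; centre at d = 0.36 + 0.14 + 0.14 + 0.084 = 0.724 m, so I = I_cm + Md² gives I = 0.007056 + (1)(0.724)² = 0.53123 kg·m².
Total I = 0.20736 + 0.11923 + 1.1838 + 0.53123 = 2.0416 kg·m².

2.04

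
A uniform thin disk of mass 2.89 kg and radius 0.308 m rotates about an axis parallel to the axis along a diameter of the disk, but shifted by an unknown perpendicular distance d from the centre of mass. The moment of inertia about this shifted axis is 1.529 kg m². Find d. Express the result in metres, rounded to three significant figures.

About the centre-of-mass axis, I_cm = (1/4)MR² = (1/4)(2.89)(0.308)² = 0.068539 kg m².
Parallel axis theorem: I = I_cm + Md², so Md² = 1.529 − 0.068539 = 1.4605 kg m².
d = √(1.4605 / 2.89) = 0.71088 m.

0.711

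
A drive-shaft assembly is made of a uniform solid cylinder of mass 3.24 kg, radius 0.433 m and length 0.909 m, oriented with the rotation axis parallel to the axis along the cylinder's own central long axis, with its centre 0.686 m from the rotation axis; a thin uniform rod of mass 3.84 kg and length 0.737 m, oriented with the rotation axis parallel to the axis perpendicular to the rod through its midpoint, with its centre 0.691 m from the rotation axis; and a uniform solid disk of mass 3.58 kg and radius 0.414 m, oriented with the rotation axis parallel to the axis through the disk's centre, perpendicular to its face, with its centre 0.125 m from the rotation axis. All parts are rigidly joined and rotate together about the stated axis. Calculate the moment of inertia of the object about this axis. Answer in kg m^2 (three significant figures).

Solid cylinder: I_cm = (1/2)MR² = (1/2)(3.24)(0.433)² = 0.30373 kg m^2; centre at d = 0.686 m, so the parallel axis theorem gives I = 0.30373 + (3.24)(0.686)² = 1.8285 kg m^2.
Thin rod: I_cm = (1/12)ML² = (1/12)(3.84)(0.737)² = 0.17381 kg m^2; centre at d = 0.691 m, so the parallel axis theorem gives I = 0.17381 + (3.84)(0.691)² = 2.0073 kg m^2.
Solid disk: I_cm = (1/2)MR² = (1/2)(3.58)(0.414)² = 0.3068 kg m^2; centre at d = 0.125 m, so the parallel axis theorem gives I = 0.3068 + (3.58)(0.125)² = 0.36274 kg m^2.
Total I = 1.8285 + 2.0073 + 0.36274 = 4.1985 kg m^2.

4.20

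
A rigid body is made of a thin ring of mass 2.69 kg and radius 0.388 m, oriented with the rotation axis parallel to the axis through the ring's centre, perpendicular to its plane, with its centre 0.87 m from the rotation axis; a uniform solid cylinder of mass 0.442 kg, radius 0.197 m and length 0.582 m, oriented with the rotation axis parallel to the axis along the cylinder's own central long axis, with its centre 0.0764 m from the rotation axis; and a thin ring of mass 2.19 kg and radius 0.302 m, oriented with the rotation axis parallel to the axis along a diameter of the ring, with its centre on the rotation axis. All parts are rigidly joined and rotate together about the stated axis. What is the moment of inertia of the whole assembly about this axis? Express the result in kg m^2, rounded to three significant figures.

Thin ring: I_cm = MR² = (2.69)(0.388)² = 0.40496 kg m^2; centre at d = 0.87 m, so the parallel axis theorem gives I = 0.40496 + (2.69)(0.87)² = 2.441 kg m^2.
Solid cylinder: I_cm = (1/2)MR² = (1/2)(0.442)(0.197)² = 0.0085768 kg m^2; centre at d = 0.0764 m, so the parallel axis theorem gives I = 0.0085768 + (0.442)(0.0764)² = 0.011157 kg m^2.
Thin ring: I_cm = (1/2)MR² = (1/2)(2.19)(0.302)² = 0.099868 kg m^2; axis through the centre, so I = 0.099868 kg m^2.
Total I = 2.441 + 0.011157 + 0.099868 = 2.552 kg m^2.

2.55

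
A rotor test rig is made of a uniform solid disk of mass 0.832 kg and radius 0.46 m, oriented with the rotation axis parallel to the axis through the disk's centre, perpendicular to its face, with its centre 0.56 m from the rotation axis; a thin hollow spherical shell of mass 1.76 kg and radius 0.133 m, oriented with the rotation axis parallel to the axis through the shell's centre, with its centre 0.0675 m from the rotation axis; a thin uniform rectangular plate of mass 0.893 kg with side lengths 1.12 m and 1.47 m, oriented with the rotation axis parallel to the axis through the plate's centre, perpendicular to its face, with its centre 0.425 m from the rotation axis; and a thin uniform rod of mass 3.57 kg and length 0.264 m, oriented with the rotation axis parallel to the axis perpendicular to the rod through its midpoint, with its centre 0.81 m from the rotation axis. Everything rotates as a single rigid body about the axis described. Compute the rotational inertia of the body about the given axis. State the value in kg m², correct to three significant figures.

3.16

Solid disk: I_cm = (1/2)MR² = (1/2)(0.832)(0.46)² = 0.088026 kg m²; centre at d = 0.56 m, so I = I_cm + Md² gives I = 0.088026 + (0.832)(0.56)² = 0.34894 kg m².
Spherical shell: I_cm = (2/3)MR² = (2/3)(1.76)(0.133)² = 0.020755 kg m²; centre at d = 0.0675 m, so I = I_cm + Md² gives I = 0.020755 + (1.76)(0.0675)² = 0.028774 kg m².
Rectangular plate: I_cm = (1/12)M(a²+b²) = (1/12)(0.893)[(1.12)² + (1.47)²] = 0.25416 kg m²; centre at d = 0.425 m, so I = I_cm + Md² gives I = 0.25416 + (0.893)(0.425)² = 0.41545 kg m².
Thin rod: I_cm = (1/12)ML² = (1/12)(3.57)(0.264)² = 0.020735 kg m²; centre at d = 0.81 m, so I = I_cm + Md² gives I = 0.020735 + (3.57)(0.81)² = 2.363 kg m².
Total I = 0.34894 + 0.028774 + 0.41545 + 2.363 = 3.1562 kg m².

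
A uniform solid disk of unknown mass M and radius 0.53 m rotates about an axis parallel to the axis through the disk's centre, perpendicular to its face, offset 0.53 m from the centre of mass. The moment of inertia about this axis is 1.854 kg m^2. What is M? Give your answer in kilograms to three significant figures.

I = I_cm + Md² = (1/2)MR² + Md² = M·[0.5·(0.53)² + (0.53)²] = M·0.42135.
So M = 1.854 / 0.42135 = 4.4001 kg.

4.40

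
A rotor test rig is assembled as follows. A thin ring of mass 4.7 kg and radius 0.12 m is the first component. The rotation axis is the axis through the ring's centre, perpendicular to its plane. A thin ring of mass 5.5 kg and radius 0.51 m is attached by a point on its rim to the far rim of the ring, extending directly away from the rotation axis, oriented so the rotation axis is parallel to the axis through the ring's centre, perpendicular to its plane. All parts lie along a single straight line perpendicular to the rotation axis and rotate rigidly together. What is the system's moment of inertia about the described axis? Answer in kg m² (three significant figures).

3.68

Thin ring: I_cm = MR² = (4.7)(0.12)² = 0.06768 kg m²; axis through the centre, so I = 0.06768 kg m².
Thin ring: I_cm = MR² = (5.5)(0.51)² = 1.4305 kg m²; centre at d = 0.12 + 0.51 = 0.63 m, so the parallel axis theorem gives I = 1.4305 + (5.5)(0.63)² = 3.6135 kg m².
Total I = 0.06768 + 3.6135 = 3.6812 kg m².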